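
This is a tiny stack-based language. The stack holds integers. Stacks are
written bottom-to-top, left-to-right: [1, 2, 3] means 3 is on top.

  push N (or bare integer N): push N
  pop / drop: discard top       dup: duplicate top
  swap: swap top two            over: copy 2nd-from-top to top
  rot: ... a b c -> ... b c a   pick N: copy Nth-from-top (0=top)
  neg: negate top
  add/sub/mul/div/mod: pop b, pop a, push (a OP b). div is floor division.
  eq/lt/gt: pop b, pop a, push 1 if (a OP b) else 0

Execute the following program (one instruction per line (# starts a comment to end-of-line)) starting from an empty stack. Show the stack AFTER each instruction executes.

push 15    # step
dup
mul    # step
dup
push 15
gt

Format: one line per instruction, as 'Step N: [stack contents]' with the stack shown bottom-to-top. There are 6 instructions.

Step 1: [15]
Step 2: [15, 15]
Step 3: [225]
Step 4: [225, 225]
Step 5: [225, 225, 15]
Step 6: [225, 1]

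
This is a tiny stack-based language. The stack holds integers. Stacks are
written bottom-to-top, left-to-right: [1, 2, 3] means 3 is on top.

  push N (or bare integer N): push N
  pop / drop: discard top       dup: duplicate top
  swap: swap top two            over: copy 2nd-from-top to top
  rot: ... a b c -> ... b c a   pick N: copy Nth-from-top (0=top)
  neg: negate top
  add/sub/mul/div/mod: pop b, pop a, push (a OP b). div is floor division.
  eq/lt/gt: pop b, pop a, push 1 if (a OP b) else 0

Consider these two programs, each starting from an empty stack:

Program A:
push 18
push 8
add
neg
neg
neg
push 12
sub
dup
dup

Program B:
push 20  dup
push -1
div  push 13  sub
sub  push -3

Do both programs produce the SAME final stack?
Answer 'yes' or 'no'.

Answer: no

Derivation:
Program A trace:
  After 'push 18': [18]
  After 'push 8': [18, 8]
  After 'add': [26]
  After 'neg': [-26]
  After 'neg': [26]
  After 'neg': [-26]
  After 'push 12': [-26, 12]
  After 'sub': [-38]
  After 'dup': [-38, -38]
  After 'dup': [-38, -38, -38]
Program A final stack: [-38, -38, -38]

Program B trace:
  After 'push 20': [20]
  After 'dup': [20, 20]
  After 'push -1': [20, 20, -1]
  After 'div': [20, -20]
  After 'push 13': [20, -20, 13]
  After 'sub': [20, -33]
  After 'sub': [53]
  After 'push -3': [53, -3]
Program B final stack: [53, -3]
Same: no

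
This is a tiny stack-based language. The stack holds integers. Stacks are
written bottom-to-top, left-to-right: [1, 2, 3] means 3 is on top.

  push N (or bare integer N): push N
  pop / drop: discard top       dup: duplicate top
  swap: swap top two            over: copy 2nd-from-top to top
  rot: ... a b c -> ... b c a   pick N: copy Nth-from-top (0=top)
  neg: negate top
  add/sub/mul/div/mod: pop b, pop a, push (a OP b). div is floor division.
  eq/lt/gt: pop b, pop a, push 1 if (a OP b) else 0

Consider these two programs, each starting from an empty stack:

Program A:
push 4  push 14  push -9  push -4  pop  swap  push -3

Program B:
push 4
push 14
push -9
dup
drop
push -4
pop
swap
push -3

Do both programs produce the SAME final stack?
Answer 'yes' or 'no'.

Answer: yes

Derivation:
Program A trace:
  After 'push 4': [4]
  After 'push 14': [4, 14]
  After 'push -9': [4, 14, -9]
  After 'push -4': [4, 14, -9, -4]
  After 'pop': [4, 14, -9]
  After 'swap': [4, -9, 14]
  After 'push -3': [4, -9, 14, -3]
Program A final stack: [4, -9, 14, -3]

Program B trace:
  After 'push 4': [4]
  After 'push 14': [4, 14]
  After 'push -9': [4, 14, -9]
  After 'dup': [4, 14, -9, -9]
  After 'drop': [4, 14, -9]
  After 'push -4': [4, 14, -9, -4]
  After 'pop': [4, 14, -9]
  After 'swap': [4, -9, 14]
  After 'push -3': [4, -9, 14, -3]
Program B final stack: [4, -9, 14, -3]
Same: yes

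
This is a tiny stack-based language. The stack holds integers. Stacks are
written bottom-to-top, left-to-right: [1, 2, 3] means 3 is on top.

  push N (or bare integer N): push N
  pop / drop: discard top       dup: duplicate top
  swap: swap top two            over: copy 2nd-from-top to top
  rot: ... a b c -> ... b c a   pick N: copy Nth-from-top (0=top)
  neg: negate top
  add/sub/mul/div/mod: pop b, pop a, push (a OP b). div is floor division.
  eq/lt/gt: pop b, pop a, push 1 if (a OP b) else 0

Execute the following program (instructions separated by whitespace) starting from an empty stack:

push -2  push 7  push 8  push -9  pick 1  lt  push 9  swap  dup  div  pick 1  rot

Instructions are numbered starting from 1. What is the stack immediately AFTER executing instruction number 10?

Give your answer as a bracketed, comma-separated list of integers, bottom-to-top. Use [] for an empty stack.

Answer: [-2, 7, 8, 9, 1]

Derivation:
Step 1 ('push -2'): [-2]
Step 2 ('push 7'): [-2, 7]
Step 3 ('push 8'): [-2, 7, 8]
Step 4 ('push -9'): [-2, 7, 8, -9]
Step 5 ('pick 1'): [-2, 7, 8, -9, 8]
Step 6 ('lt'): [-2, 7, 8, 1]
Step 7 ('push 9'): [-2, 7, 8, 1, 9]
Step 8 ('swap'): [-2, 7, 8, 9, 1]
Step 9 ('dup'): [-2, 7, 8, 9, 1, 1]
Step 10 ('div'): [-2, 7, 8, 9, 1]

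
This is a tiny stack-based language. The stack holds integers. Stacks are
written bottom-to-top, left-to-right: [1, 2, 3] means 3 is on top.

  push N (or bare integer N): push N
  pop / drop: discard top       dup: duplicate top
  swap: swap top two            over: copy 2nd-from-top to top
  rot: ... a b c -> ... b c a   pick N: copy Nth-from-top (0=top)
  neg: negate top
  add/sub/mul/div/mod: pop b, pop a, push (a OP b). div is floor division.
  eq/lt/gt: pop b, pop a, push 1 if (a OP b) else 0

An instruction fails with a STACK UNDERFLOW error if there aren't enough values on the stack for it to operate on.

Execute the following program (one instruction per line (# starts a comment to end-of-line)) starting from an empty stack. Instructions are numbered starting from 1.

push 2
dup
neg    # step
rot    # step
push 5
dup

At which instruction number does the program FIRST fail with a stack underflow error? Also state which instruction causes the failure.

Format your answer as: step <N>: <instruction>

Step 1 ('push 2'): stack = [2], depth = 1
Step 2 ('dup'): stack = [2, 2], depth = 2
Step 3 ('neg'): stack = [2, -2], depth = 2
Step 4 ('rot'): needs 3 value(s) but depth is 2 — STACK UNDERFLOW

Answer: step 4: rot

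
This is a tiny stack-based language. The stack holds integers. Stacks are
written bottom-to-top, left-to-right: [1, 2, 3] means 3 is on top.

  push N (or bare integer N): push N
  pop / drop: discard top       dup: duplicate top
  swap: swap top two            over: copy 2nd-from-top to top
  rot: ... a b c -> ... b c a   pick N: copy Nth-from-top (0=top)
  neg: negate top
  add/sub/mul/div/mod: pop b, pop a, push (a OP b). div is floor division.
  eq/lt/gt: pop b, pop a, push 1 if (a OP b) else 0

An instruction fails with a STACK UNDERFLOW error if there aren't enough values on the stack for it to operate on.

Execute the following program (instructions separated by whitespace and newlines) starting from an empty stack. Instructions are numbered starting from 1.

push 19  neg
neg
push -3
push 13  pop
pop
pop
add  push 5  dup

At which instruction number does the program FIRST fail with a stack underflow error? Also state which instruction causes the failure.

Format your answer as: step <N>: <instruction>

Answer: step 9: add

Derivation:
Step 1 ('push 19'): stack = [19], depth = 1
Step 2 ('neg'): stack = [-19], depth = 1
Step 3 ('neg'): stack = [19], depth = 1
Step 4 ('push -3'): stack = [19, -3], depth = 2
Step 5 ('push 13'): stack = [19, -3, 13], depth = 3
Step 6 ('pop'): stack = [19, -3], depth = 2
Step 7 ('pop'): stack = [19], depth = 1
Step 8 ('pop'): stack = [], depth = 0
Step 9 ('add'): needs 2 value(s) but depth is 0 — STACK UNDERFLOW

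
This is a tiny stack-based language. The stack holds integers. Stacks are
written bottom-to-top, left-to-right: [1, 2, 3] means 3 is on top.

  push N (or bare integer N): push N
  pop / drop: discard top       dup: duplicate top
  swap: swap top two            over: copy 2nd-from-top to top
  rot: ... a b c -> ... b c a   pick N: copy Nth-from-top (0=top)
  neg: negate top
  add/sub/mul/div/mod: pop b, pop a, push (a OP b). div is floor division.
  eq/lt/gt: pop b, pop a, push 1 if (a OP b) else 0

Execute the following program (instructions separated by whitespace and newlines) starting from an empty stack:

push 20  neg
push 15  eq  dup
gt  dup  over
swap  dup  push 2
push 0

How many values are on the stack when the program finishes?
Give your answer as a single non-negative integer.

After 'push 20': stack = [20] (depth 1)
After 'neg': stack = [-20] (depth 1)
After 'push 15': stack = [-20, 15] (depth 2)
After 'eq': stack = [0] (depth 1)
After 'dup': stack = [0, 0] (depth 2)
After 'gt': stack = [0] (depth 1)
After 'dup': stack = [0, 0] (depth 2)
After 'over': stack = [0, 0, 0] (depth 3)
After 'swap': stack = [0, 0, 0] (depth 3)
After 'dup': stack = [0, 0, 0, 0] (depth 4)
After 'push 2': stack = [0, 0, 0, 0, 2] (depth 5)
After 'push 0': stack = [0, 0, 0, 0, 2, 0] (depth 6)

Answer: 6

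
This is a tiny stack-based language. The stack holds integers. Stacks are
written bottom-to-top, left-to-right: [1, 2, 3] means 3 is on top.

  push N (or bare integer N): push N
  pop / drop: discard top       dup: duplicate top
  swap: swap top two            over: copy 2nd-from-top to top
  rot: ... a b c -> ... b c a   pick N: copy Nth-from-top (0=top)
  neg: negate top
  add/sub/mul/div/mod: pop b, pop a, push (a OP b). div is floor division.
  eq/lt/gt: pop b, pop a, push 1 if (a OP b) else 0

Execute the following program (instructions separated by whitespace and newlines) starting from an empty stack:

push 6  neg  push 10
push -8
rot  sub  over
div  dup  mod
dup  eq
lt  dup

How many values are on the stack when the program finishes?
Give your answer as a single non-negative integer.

Answer: 2

Derivation:
After 'push 6': stack = [6] (depth 1)
After 'neg': stack = [-6] (depth 1)
After 'push 10': stack = [-6, 10] (depth 2)
After 'push -8': stack = [-6, 10, -8] (depth 3)
After 'rot': stack = [10, -8, -6] (depth 3)
After 'sub': stack = [10, -2] (depth 2)
After 'over': stack = [10, -2, 10] (depth 3)
After 'div': stack = [10, -1] (depth 2)
After 'dup': stack = [10, -1, -1] (depth 3)
After 'mod': stack = [10, 0] (depth 2)
After 'dup': stack = [10, 0, 0] (depth 3)
After 'eq': stack = [10, 1] (depth 2)
After 'lt': stack = [0] (depth 1)
After 'dup': stack = [0, 0] (depth 2)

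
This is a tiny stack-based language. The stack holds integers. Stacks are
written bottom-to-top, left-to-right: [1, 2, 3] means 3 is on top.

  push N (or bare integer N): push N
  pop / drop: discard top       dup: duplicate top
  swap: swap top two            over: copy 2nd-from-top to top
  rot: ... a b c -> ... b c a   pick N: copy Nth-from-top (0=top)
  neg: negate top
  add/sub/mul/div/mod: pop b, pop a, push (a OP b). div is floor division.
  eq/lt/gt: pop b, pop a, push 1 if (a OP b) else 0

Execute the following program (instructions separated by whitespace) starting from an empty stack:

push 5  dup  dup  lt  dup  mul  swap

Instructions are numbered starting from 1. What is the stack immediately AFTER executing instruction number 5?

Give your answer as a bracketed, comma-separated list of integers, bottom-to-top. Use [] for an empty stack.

Answer: [5, 0, 0]

Derivation:
Step 1 ('push 5'): [5]
Step 2 ('dup'): [5, 5]
Step 3 ('dup'): [5, 5, 5]
Step 4 ('lt'): [5, 0]
Step 5 ('dup'): [5, 0, 0]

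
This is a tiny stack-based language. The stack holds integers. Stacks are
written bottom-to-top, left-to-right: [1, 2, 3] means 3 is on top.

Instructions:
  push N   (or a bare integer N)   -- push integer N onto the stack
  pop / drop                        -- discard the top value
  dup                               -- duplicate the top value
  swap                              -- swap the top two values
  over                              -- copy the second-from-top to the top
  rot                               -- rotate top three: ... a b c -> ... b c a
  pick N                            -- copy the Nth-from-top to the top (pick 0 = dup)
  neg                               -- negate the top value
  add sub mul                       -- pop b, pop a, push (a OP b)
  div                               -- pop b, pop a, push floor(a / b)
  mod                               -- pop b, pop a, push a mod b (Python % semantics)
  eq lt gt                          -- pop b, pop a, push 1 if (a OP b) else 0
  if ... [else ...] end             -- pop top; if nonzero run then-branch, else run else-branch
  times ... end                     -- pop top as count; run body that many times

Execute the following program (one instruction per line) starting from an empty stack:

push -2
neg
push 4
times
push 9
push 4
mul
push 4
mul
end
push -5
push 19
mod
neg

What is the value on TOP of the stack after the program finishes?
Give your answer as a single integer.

After 'push -2': [-2]
After 'neg': [2]
After 'push 4': [2, 4]
After 'times': [2]
After 'push 9': [2, 9]
After 'push 4': [2, 9, 4]
After 'mul': [2, 36]
After 'push 4': [2, 36, 4]
After 'mul': [2, 144]
After 'push 9': [2, 144, 9]
  ...
After 'mul': [2, 144, 144, 144]
After 'push 9': [2, 144, 144, 144, 9]
After 'push 4': [2, 144, 144, 144, 9, 4]
After 'mul': [2, 144, 144, 144, 36]
After 'push 4': [2, 144, 144, 144, 36, 4]
After 'mul': [2, 144, 144, 144, 144]
After 'push -5': [2, 144, 144, 144, 144, -5]
After 'push 19': [2, 144, 144, 144, 144, -5, 19]
After 'mod': [2, 144, 144, 144, 144, 14]
After 'neg': [2, 144, 144, 144, 144, -14]

Answer: -14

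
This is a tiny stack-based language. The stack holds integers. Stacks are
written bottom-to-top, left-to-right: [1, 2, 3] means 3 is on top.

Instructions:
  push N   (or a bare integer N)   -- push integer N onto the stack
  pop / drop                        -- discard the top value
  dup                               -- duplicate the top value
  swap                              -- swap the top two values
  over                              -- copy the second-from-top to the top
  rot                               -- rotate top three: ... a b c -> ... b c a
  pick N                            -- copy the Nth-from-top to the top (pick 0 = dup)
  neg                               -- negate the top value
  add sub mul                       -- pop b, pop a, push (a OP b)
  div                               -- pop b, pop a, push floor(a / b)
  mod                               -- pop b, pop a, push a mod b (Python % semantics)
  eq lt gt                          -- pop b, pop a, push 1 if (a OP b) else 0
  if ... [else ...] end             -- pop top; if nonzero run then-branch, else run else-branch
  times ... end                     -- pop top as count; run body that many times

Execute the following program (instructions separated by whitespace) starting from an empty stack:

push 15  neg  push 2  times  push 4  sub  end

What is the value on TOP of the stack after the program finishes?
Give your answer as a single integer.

Answer: -23

Derivation:
After 'push 15': [15]
After 'neg': [-15]
After 'push 2': [-15, 2]
After 'times': [-15]
After 'push 4': [-15, 4]
After 'sub': [-19]
After 'push 4': [-19, 4]
After 'sub': [-23]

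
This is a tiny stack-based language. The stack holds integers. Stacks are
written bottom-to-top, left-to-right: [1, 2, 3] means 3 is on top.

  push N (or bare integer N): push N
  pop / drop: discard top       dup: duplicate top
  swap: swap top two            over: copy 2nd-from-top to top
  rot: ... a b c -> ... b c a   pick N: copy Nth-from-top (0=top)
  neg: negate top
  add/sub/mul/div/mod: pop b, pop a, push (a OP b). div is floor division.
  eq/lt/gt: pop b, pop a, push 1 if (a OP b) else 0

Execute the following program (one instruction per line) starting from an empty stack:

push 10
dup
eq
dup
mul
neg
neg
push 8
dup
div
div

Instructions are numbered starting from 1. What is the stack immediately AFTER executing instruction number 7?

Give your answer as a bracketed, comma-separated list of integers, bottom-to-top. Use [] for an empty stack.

Step 1 ('push 10'): [10]
Step 2 ('dup'): [10, 10]
Step 3 ('eq'): [1]
Step 4 ('dup'): [1, 1]
Step 5 ('mul'): [1]
Step 6 ('neg'): [-1]
Step 7 ('neg'): [1]

Answer: [1]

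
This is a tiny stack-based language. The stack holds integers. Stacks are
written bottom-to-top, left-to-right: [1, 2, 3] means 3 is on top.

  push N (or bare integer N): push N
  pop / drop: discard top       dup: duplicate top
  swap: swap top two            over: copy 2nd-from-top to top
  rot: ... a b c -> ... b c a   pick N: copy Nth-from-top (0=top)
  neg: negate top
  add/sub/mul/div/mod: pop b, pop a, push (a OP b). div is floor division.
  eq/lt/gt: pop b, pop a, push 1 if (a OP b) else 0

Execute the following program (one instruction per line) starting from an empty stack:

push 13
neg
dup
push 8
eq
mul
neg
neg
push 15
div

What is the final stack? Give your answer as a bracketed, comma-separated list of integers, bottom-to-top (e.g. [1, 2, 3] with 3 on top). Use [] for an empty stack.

Answer: [0]

Derivation:
After 'push 13': [13]
After 'neg': [-13]
After 'dup': [-13, -13]
After 'push 8': [-13, -13, 8]
After 'eq': [-13, 0]
After 'mul': [0]
After 'neg': [0]
After 'neg': [0]
After 'push 15': [0, 15]
After 'div': [0]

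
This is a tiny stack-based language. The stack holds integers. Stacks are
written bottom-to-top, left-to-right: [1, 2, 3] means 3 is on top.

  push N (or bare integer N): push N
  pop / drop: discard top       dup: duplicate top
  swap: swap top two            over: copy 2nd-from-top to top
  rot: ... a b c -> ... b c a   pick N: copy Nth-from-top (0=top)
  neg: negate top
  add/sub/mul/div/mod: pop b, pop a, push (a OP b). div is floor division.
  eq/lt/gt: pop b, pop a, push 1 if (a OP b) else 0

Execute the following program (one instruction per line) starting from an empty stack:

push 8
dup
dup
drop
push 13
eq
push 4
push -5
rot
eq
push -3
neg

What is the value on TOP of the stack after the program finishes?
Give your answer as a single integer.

After 'push 8': [8]
After 'dup': [8, 8]
After 'dup': [8, 8, 8]
After 'drop': [8, 8]
After 'push 13': [8, 8, 13]
After 'eq': [8, 0]
After 'push 4': [8, 0, 4]
After 'push -5': [8, 0, 4, -5]
After 'rot': [8, 4, -5, 0]
After 'eq': [8, 4, 0]
After 'push -3': [8, 4, 0, -3]
After 'neg': [8, 4, 0, 3]

Answer: 3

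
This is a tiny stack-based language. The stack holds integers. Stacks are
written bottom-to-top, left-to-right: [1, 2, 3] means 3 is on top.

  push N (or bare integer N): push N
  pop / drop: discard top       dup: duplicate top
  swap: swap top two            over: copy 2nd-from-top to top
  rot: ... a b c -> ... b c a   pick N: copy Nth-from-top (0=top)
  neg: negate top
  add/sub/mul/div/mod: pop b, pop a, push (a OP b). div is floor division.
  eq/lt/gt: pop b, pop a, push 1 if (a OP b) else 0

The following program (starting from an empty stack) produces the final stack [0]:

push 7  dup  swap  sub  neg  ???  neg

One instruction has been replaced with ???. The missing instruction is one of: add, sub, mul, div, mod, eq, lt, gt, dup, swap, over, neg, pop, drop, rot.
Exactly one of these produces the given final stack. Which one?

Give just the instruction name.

Answer: neg

Derivation:
Stack before ???: [0]
Stack after ???:  [0]
The instruction that transforms [0] -> [0] is: neg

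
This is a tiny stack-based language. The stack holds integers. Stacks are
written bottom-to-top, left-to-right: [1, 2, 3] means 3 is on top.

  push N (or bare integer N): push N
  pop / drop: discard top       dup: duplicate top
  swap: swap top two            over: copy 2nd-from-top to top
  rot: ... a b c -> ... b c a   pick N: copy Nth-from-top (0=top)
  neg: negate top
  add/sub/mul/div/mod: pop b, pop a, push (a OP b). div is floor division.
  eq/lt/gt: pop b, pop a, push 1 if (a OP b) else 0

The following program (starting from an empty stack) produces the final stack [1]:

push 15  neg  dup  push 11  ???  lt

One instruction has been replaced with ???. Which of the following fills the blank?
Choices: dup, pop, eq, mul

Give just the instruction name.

Answer: eq

Derivation:
Stack before ???: [-15, -15, 11]
Stack after ???:  [-15, 0]
Checking each choice:
  dup: produces [-15, -15, 0]
  pop: produces [0]
  eq: MATCH
  mul: produces [0]


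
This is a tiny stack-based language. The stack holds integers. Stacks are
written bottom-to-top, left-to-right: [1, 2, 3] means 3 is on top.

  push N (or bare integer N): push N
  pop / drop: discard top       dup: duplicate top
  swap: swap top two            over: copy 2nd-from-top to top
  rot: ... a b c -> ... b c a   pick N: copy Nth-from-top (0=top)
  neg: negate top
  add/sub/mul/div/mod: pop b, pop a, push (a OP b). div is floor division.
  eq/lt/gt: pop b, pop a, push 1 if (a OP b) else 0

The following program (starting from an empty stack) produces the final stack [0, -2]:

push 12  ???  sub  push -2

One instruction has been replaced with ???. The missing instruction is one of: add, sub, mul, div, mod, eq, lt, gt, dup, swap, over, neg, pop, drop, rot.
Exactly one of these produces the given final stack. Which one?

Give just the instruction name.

Answer: dup

Derivation:
Stack before ???: [12]
Stack after ???:  [12, 12]
The instruction that transforms [12] -> [12, 12] is: dup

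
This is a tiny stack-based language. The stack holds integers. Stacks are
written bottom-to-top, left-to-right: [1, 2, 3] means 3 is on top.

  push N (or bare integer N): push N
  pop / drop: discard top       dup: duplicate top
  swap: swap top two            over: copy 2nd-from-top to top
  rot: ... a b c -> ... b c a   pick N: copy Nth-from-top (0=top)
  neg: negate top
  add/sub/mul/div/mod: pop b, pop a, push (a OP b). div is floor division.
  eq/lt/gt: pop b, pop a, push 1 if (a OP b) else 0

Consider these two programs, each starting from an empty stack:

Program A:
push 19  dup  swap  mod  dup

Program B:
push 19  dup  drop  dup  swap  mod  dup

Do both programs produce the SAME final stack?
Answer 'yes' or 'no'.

Answer: yes

Derivation:
Program A trace:
  After 'push 19': [19]
  After 'dup': [19, 19]
  After 'swap': [19, 19]
  After 'mod': [0]
  After 'dup': [0, 0]
Program A final stack: [0, 0]

Program B trace:
  After 'push 19': [19]
  After 'dup': [19, 19]
  After 'drop': [19]
  After 'dup': [19, 19]
  After 'swap': [19, 19]
  After 'mod': [0]
  After 'dup': [0, 0]
Program B final stack: [0, 0]
Same: yes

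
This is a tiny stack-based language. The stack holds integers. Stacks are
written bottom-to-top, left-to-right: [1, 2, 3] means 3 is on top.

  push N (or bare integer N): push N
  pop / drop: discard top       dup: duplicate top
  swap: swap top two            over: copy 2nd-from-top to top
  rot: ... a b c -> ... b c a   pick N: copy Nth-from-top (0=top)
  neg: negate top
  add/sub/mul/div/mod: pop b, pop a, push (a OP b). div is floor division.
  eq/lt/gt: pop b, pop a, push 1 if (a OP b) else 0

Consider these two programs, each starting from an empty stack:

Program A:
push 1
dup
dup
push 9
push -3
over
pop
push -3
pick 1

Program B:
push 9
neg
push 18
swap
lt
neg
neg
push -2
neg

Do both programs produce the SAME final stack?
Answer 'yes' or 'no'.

Program A trace:
  After 'push 1': [1]
  After 'dup': [1, 1]
  After 'dup': [1, 1, 1]
  After 'push 9': [1, 1, 1, 9]
  After 'push -3': [1, 1, 1, 9, -3]
  After 'over': [1, 1, 1, 9, -3, 9]
  After 'pop': [1, 1, 1, 9, -3]
  After 'push -3': [1, 1, 1, 9, -3, -3]
  After 'pick 1': [1, 1, 1, 9, -3, -3, -3]
Program A final stack: [1, 1, 1, 9, -3, -3, -3]

Program B trace:
  After 'push 9': [9]
  After 'neg': [-9]
  After 'push 18': [-9, 18]
  After 'swap': [18, -9]
  After 'lt': [0]
  After 'neg': [0]
  After 'neg': [0]
  After 'push -2': [0, -2]
  After 'neg': [0, 2]
Program B final stack: [0, 2]
Same: no

Answer: no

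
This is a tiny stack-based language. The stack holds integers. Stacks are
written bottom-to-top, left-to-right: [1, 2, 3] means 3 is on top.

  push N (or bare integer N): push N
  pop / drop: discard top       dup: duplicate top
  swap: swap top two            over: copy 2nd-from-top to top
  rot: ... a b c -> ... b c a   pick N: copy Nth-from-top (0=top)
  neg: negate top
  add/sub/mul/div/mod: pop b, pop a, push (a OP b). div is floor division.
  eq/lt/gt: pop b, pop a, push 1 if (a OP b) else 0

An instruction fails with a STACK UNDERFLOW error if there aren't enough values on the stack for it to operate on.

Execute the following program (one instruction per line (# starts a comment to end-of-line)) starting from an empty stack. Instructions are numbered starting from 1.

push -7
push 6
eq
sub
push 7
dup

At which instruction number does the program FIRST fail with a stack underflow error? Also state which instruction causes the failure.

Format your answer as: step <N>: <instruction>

Step 1 ('push -7'): stack = [-7], depth = 1
Step 2 ('push 6'): stack = [-7, 6], depth = 2
Step 3 ('eq'): stack = [0], depth = 1
Step 4 ('sub'): needs 2 value(s) but depth is 1 — STACK UNDERFLOW

Answer: step 4: sub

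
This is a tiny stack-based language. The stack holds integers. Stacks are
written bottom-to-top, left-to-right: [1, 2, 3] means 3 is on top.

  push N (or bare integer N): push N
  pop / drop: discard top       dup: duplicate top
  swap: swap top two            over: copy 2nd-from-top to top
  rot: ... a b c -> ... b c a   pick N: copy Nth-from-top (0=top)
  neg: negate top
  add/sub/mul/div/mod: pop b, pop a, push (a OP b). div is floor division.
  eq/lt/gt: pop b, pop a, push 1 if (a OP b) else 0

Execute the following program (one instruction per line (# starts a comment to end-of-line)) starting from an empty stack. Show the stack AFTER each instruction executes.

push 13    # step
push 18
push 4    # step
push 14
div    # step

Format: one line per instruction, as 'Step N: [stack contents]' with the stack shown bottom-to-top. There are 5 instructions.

Step 1: [13]
Step 2: [13, 18]
Step 3: [13, 18, 4]
Step 4: [13, 18, 4, 14]
Step 5: [13, 18, 0]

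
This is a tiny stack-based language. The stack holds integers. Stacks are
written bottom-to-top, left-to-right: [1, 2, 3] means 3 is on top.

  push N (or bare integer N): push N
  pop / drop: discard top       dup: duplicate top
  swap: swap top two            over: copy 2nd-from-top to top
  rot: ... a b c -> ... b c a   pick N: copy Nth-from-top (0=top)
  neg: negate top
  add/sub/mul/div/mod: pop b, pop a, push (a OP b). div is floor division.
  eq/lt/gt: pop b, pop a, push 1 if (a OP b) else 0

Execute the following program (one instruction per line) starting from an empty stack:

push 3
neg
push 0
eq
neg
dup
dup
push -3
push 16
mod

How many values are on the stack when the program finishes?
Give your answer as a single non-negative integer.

Answer: 4

Derivation:
After 'push 3': stack = [3] (depth 1)
After 'neg': stack = [-3] (depth 1)
After 'push 0': stack = [-3, 0] (depth 2)
After 'eq': stack = [0] (depth 1)
After 'neg': stack = [0] (depth 1)
After 'dup': stack = [0, 0] (depth 2)
After 'dup': stack = [0, 0, 0] (depth 3)
After 'push -3': stack = [0, 0, 0, -3] (depth 4)
After 'push 16': stack = [0, 0, 0, -3, 16] (depth 5)
After 'mod': stack = [0, 0, 0, 13] (depth 4)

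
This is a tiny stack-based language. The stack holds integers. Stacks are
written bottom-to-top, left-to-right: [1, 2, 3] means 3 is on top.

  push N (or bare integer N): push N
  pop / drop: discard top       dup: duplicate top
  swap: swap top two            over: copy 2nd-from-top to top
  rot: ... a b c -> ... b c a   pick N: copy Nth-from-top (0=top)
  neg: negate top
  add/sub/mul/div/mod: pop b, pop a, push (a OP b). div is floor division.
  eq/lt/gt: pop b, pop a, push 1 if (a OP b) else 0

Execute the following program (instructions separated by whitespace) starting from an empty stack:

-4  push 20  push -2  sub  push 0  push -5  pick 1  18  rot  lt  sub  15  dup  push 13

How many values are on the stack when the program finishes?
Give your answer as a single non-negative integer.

Answer: 7

Derivation:
After 'push -4': stack = [-4] (depth 1)
After 'push 20': stack = [-4, 20] (depth 2)
After 'push -2': stack = [-4, 20, -2] (depth 3)
After 'sub': stack = [-4, 22] (depth 2)
After 'push 0': stack = [-4, 22, 0] (depth 3)
After 'push -5': stack = [-4, 22, 0, -5] (depth 4)
After 'pick 1': stack = [-4, 22, 0, -5, 0] (depth 5)
After 'push 18': stack = [-4, 22, 0, -5, 0, 18] (depth 6)
After 'rot': stack = [-4, 22, 0, 0, 18, -5] (depth 6)
After 'lt': stack = [-4, 22, 0, 0, 0] (depth 5)
After 'sub': stack = [-4, 22, 0, 0] (depth 4)
After 'push 15': stack = [-4, 22, 0, 0, 15] (depth 5)
After 'dup': stack = [-4, 22, 0, 0, 15, 15] (depth 6)
After 'push 13': stack = [-4, 22, 0, 0, 15, 15, 13] (depth 7)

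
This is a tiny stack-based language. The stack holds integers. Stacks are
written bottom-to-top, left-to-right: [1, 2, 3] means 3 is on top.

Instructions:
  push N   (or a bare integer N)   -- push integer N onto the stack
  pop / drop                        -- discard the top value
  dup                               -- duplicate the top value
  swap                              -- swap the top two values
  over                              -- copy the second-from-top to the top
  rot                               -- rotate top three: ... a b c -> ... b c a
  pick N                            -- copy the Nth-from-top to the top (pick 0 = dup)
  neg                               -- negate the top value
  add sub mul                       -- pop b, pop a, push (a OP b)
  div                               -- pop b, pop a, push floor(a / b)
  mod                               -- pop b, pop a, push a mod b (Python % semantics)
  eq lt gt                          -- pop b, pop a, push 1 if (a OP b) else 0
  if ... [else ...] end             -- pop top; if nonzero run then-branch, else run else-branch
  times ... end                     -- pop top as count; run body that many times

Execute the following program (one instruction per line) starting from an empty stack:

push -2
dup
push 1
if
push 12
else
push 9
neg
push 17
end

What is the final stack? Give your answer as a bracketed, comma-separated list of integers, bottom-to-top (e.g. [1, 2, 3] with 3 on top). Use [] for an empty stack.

Answer: [-2, -2, 12]

Derivation:
After 'push -2': [-2]
After 'dup': [-2, -2]
After 'push 1': [-2, -2, 1]
After 'if': [-2, -2]
After 'push 12': [-2, -2, 12]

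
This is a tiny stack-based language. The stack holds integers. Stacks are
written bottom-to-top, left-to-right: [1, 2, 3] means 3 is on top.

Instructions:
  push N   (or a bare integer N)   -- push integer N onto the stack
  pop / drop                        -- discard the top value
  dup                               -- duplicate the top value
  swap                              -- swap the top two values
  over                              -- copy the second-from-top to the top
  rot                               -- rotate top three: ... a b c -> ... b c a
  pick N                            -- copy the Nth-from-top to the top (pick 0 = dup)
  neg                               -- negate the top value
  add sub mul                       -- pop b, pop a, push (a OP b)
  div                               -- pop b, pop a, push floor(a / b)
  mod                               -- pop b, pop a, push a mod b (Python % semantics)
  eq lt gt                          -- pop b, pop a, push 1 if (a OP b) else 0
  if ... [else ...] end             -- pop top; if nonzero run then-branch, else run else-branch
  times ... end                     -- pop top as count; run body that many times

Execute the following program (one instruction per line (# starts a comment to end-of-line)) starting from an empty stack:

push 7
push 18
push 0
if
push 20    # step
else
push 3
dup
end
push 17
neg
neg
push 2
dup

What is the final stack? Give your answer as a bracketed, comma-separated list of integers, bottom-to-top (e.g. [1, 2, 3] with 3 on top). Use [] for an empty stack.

Answer: [7, 18, 3, 3, 17, 2, 2]

Derivation:
After 'push 7': [7]
After 'push 18': [7, 18]
After 'push 0': [7, 18, 0]
After 'if': [7, 18]
After 'push 3': [7, 18, 3]
After 'dup': [7, 18, 3, 3]
After 'push 17': [7, 18, 3, 3, 17]
After 'neg': [7, 18, 3, 3, -17]
After 'neg': [7, 18, 3, 3, 17]
After 'push 2': [7, 18, 3, 3, 17, 2]
After 'dup': [7, 18, 3, 3, 17, 2, 2]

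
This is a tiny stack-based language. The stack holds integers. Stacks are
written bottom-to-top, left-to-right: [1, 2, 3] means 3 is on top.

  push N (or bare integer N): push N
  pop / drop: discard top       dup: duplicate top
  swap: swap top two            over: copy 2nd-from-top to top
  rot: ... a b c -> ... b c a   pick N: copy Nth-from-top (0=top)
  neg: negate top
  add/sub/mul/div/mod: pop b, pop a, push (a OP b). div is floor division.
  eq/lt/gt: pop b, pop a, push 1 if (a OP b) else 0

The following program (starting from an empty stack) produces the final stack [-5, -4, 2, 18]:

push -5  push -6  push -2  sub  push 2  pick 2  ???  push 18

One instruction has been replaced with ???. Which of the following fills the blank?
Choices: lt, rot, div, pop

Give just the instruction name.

Answer: pop

Derivation:
Stack before ???: [-5, -4, 2, -5]
Stack after ???:  [-5, -4, 2]
Checking each choice:
  lt: produces [-5, -4, 0, 18]
  rot: produces [-5, 2, -5, -4, 18]
  div: produces [-5, -4, -1, 18]
  pop: MATCH


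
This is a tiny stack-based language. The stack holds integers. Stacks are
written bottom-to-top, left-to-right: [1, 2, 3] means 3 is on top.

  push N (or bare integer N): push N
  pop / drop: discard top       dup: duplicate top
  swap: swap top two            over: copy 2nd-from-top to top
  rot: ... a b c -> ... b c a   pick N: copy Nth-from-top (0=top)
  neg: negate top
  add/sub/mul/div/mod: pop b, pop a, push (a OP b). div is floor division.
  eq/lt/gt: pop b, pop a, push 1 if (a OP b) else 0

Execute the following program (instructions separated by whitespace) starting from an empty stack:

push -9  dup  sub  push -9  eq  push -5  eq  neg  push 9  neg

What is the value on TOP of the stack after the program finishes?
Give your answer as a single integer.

After 'push -9': [-9]
After 'dup': [-9, -9]
After 'sub': [0]
After 'push -9': [0, -9]
After 'eq': [0]
After 'push -5': [0, -5]
After 'eq': [0]
After 'neg': [0]
After 'push 9': [0, 9]
After 'neg': [0, -9]

Answer: -9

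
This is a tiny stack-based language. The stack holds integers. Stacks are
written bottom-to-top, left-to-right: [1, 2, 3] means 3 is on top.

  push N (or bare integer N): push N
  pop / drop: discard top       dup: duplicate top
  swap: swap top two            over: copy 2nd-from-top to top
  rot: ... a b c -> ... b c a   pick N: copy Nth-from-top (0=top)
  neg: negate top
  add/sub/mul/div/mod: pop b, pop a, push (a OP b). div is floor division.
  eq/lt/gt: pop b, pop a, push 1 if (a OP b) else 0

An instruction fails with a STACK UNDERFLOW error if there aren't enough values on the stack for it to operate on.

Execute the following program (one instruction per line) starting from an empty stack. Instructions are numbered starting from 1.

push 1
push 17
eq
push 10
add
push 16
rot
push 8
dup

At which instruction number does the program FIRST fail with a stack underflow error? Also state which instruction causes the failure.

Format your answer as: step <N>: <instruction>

Step 1 ('push 1'): stack = [1], depth = 1
Step 2 ('push 17'): stack = [1, 17], depth = 2
Step 3 ('eq'): stack = [0], depth = 1
Step 4 ('push 10'): stack = [0, 10], depth = 2
Step 5 ('add'): stack = [10], depth = 1
Step 6 ('push 16'): stack = [10, 16], depth = 2
Step 7 ('rot'): needs 3 value(s) but depth is 2 — STACK UNDERFLOW

Answer: step 7: rot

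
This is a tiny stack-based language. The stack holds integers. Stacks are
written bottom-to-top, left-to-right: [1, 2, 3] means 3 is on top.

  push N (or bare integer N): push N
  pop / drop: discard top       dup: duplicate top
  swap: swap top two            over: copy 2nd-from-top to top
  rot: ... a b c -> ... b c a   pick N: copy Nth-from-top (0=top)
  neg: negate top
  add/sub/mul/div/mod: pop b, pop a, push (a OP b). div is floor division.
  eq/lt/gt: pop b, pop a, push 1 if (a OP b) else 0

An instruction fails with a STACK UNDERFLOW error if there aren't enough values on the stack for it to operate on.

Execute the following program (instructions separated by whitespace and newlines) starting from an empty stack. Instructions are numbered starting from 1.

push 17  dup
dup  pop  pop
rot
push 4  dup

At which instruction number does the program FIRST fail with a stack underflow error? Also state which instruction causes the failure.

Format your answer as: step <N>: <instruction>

Step 1 ('push 17'): stack = [17], depth = 1
Step 2 ('dup'): stack = [17, 17], depth = 2
Step 3 ('dup'): stack = [17, 17, 17], depth = 3
Step 4 ('pop'): stack = [17, 17], depth = 2
Step 5 ('pop'): stack = [17], depth = 1
Step 6 ('rot'): needs 3 value(s) but depth is 1 — STACK UNDERFLOW

Answer: step 6: rot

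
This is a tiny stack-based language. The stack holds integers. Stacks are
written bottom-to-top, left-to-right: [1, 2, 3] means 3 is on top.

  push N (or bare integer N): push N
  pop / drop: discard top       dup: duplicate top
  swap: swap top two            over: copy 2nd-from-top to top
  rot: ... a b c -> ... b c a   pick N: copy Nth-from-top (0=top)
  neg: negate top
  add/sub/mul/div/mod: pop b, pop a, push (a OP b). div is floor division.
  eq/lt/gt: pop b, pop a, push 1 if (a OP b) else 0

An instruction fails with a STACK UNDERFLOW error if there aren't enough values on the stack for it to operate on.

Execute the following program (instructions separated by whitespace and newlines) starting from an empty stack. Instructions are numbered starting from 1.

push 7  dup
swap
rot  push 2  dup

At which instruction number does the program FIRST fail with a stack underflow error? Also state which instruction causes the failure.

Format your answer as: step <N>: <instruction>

Answer: step 4: rot

Derivation:
Step 1 ('push 7'): stack = [7], depth = 1
Step 2 ('dup'): stack = [7, 7], depth = 2
Step 3 ('swap'): stack = [7, 7], depth = 2
Step 4 ('rot'): needs 3 value(s) but depth is 2 — STACK UNDERFLOW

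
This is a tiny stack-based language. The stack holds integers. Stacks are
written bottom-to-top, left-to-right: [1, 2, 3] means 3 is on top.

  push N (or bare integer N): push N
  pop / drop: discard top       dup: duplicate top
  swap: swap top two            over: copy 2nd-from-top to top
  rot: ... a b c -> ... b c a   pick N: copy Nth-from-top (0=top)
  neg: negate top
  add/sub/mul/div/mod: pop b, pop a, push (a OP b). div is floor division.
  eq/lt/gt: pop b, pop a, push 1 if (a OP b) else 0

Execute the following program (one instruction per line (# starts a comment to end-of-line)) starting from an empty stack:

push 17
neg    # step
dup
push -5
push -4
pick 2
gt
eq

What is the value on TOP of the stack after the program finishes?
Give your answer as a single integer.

Answer: 0

Derivation:
After 'push 17': [17]
After 'neg': [-17]
After 'dup': [-17, -17]
After 'push -5': [-17, -17, -5]
After 'push -4': [-17, -17, -5, -4]
After 'pick 2': [-17, -17, -5, -4, -17]
After 'gt': [-17, -17, -5, 1]
After 'eq': [-17, -17, 0]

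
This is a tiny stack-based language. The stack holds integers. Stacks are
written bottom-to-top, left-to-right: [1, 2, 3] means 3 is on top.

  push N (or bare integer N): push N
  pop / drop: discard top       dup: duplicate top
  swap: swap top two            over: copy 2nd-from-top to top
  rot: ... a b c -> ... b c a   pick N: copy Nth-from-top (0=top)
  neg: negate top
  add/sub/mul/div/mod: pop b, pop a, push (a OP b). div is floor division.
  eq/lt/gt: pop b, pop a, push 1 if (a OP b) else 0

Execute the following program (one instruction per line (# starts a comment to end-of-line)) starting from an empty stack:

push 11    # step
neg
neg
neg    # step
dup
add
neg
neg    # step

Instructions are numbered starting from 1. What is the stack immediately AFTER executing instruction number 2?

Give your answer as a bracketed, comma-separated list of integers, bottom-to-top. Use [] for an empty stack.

Step 1 ('push 11'): [11]
Step 2 ('neg'): [-11]

Answer: [-11]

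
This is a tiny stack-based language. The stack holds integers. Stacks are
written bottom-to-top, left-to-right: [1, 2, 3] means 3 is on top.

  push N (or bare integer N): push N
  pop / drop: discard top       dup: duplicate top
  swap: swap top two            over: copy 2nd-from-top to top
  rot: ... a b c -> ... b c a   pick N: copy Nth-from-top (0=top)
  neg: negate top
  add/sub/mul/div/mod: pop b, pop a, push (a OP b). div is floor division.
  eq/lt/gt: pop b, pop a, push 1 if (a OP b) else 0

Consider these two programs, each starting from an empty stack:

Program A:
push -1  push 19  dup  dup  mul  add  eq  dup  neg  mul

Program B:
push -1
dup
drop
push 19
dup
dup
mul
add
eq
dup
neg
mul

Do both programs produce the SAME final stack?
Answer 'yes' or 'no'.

Program A trace:
  After 'push -1': [-1]
  After 'push 19': [-1, 19]
  After 'dup': [-1, 19, 19]
  After 'dup': [-1, 19, 19, 19]
  After 'mul': [-1, 19, 361]
  After 'add': [-1, 380]
  After 'eq': [0]
  After 'dup': [0, 0]
  After 'neg': [0, 0]
  After 'mul': [0]
Program A final stack: [0]

Program B trace:
  After 'push -1': [-1]
  After 'dup': [-1, -1]
  After 'drop': [-1]
  After 'push 19': [-1, 19]
  After 'dup': [-1, 19, 19]
  After 'dup': [-1, 19, 19, 19]
  After 'mul': [-1, 19, 361]
  After 'add': [-1, 380]
  After 'eq': [0]
  After 'dup': [0, 0]
  After 'neg': [0, 0]
  After 'mul': [0]
Program B final stack: [0]
Same: yes

Answer: yes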